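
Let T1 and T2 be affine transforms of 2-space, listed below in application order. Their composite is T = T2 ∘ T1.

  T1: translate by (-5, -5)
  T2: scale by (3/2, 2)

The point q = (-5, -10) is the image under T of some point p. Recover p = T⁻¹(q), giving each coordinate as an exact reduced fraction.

T1 = [1 0 -5; 0 1 -5; 0 0 1]
T2·T1 = [3/2 0 -15/2; 0 2 -10; 0 0 1]
det M = 3; M⁻¹ = [2/3 0 5; 0 1/2 5; 0 0 1]
M⁻¹ · (-5, -10)ᵀ = (5/3, 0)ᵀ

p = (5/3, 0)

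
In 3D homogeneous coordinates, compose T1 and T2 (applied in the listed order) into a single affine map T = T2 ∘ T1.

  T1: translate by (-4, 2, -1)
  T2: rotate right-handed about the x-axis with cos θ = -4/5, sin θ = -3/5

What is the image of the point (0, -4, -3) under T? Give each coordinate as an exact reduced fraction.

T(p) = (-4, -4/5, 22/5)

T1 translate by (-4, 2, -1): (0, -4, -3) → (-4, -2, -4)
T2 rotate right-handed about the x-axis with cos θ = -4/5, sin θ = -3/5: (-4, -2, -4) → (-4, -4/5, 22/5)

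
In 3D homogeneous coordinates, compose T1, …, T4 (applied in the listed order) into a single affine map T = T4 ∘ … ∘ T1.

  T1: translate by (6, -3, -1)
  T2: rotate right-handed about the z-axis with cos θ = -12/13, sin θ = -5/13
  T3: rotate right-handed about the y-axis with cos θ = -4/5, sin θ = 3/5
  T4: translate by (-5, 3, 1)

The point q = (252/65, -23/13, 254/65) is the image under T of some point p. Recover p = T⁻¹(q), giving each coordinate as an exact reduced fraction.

p = (4, 4, 4)

T1 = [1 0 0 6; 0 1 0 -3; 0 0 1 -1; 0 0 0 1]
T2·T1 = [-12/13 5/13 0 -87/13; -5/13 -12/13 0 6/13; 0 0 1 -1; 0 0 0 1]
T3·…·T1 = [48/65 -4/13 3/5 309/65; -5/13 -12/13 0 6/13; 36/65 -3/13 -4/5 313/65; 0 0 0 1]
T4·…·T1 = [48/65 -4/13 3/5 -16/65; -5/13 -12/13 0 45/13; 36/65 -3/13 -4/5 378/65; 0 0 0 1]
det M = 1; M⁻¹ = [48/65 -5/13 36/65 -111/65; -4/13 -12/13 -3/13 58/13; 3/5 0 -4/5 24/5; 0 0 0 1]
M⁻¹ · (252/65, -23/13, 254/65)ᵀ = (4, 4, 4)ᵀ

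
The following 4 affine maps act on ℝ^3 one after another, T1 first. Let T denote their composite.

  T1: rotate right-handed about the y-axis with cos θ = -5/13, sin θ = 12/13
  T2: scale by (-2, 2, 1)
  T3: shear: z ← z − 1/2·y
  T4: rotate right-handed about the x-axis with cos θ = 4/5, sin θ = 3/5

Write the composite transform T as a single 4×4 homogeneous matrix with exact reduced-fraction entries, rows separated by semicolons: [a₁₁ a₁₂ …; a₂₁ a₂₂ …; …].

T1 = [-5/13 0 12/13 0; 0 1 0 0; -12/13 0 -5/13 0; 0 0 0 1]
T2·T1 = [10/13 0 -24/13 0; 0 2 0 0; -12/13 0 -5/13 0; 0 0 0 1]
T3·…·T1 = [10/13 0 -24/13 0; 0 2 0 0; -12/13 -1 -5/13 0; 0 0 0 1]
T4·…·T1 = [10/13 0 -24/13 0; 36/65 11/5 3/13 0; -48/65 2/5 -4/13 0; 0 0 0 1]

T = [10/13 0 -24/13 0; 36/65 11/5 3/13 0; -48/65 2/5 -4/13 0; 0 0 0 1]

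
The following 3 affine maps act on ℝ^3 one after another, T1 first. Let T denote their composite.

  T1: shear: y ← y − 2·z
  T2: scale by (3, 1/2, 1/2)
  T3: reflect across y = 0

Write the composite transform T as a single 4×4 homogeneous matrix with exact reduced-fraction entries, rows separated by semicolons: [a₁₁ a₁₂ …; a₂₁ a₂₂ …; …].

T = [3 0 0 0; 0 -1/2 1 0; 0 0 1/2 0; 0 0 0 1]

T1 = [1 0 0 0; 0 1 -2 0; 0 0 1 0; 0 0 0 1]
T2·T1 = [3 0 0 0; 0 1/2 -1 0; 0 0 1/2 0; 0 0 0 1]
T3·…·T1 = [3 0 0 0; 0 -1/2 1 0; 0 0 1/2 0; 0 0 0 1]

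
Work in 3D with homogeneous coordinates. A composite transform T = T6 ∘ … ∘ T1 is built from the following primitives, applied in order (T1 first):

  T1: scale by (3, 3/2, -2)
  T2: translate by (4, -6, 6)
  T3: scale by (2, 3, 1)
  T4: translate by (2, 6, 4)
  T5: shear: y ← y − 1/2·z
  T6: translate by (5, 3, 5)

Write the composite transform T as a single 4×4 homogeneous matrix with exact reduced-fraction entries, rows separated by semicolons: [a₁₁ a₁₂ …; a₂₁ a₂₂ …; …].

T1 = [3 0 0 0; 0 3/2 0 0; 0 0 -2 0; 0 0 0 1]
T2·T1 = [3 0 0 4; 0 3/2 0 -6; 0 0 -2 6; 0 0 0 1]
T3·…·T1 = [6 0 0 8; 0 9/2 0 -18; 0 0 -2 6; 0 0 0 1]
T4·…·T1 = [6 0 0 10; 0 9/2 0 -12; 0 0 -2 10; 0 0 0 1]
T5·…·T1 = [6 0 0 10; 0 9/2 1 -17; 0 0 -2 10; 0 0 0 1]
T6·…·T1 = [6 0 0 15; 0 9/2 1 -14; 0 0 -2 15; 0 0 0 1]

T = [6 0 0 15; 0 9/2 1 -14; 0 0 -2 15; 0 0 0 1]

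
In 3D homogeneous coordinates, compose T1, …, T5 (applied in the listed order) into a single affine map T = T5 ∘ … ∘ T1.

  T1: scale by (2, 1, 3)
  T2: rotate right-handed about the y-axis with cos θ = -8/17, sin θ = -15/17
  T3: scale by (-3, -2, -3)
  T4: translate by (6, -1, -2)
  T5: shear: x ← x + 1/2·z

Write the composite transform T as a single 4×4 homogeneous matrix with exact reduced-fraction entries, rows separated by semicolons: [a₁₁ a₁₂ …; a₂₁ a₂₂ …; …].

T1 = [2 0 0 0; 0 1 0 0; 0 0 3 0; 0 0 0 1]
T2·T1 = [-16/17 0 -45/17 0; 0 1 0 0; 30/17 0 -24/17 0; 0 0 0 1]
T3·…·T1 = [48/17 0 135/17 0; 0 -2 0 0; -90/17 0 72/17 0; 0 0 0 1]
T4·…·T1 = [48/17 0 135/17 6; 0 -2 0 -1; -90/17 0 72/17 -2; 0 0 0 1]
T5·…·T1 = [3/17 0 171/17 5; 0 -2 0 -1; -90/17 0 72/17 -2; 0 0 0 1]

T = [3/17 0 171/17 5; 0 -2 0 -1; -90/17 0 72/17 -2; 0 0 0 1]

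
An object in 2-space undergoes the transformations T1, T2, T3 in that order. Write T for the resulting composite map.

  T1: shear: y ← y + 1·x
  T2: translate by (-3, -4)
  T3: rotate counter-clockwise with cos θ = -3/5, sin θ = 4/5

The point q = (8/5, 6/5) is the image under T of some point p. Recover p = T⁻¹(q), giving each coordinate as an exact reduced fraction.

p = (3, -1)

T1 = [1 0 0; 1 1 0; 0 0 1]
T2·T1 = [1 0 -3; 1 1 -4; 0 0 1]
T3·…·T1 = [-7/5 -4/5 5; 1/5 -3/5 0; 0 0 1]
det M = 1; M⁻¹ = [-3/5 4/5 3; -1/5 -7/5 1; 0 0 1]
M⁻¹ · (8/5, 6/5)ᵀ = (3, -1)ᵀ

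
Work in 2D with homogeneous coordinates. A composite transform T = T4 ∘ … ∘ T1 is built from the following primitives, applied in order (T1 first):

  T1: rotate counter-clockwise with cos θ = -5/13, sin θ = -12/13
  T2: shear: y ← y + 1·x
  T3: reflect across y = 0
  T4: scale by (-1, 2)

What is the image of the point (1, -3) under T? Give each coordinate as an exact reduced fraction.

T1 rotate counter-clockwise with cos θ = -5/13, sin θ = -12/13: (1, -3) → (-41/13, 3/13)
T2 shear: y ← y + 1·x: (-41/13, 3/13) → (-41/13, -38/13)
T3 reflect across y = 0: (-41/13, -38/13) → (-41/13, 38/13)
T4 scale by (-1, 2): (-41/13, 38/13) → (41/13, 76/13)

T(p) = (41/13, 76/13)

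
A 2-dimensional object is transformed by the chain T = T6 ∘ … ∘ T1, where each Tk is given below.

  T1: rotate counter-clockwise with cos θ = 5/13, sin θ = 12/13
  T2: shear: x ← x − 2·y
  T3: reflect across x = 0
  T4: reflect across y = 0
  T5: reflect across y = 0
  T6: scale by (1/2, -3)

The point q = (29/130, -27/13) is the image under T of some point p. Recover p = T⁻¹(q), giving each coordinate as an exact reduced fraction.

T1 = [5/13 -12/13 0; 12/13 5/13 0; 0 0 1]
T2·T1 = [-19/13 -22/13 0; 12/13 5/13 0; 0 0 1]
T3·…·T1 = [19/13 22/13 0; 12/13 5/13 0; 0 0 1]
T4·…·T1 = [19/13 22/13 0; -12/13 -5/13 0; 0 0 1]
T5·…·T1 = [19/13 22/13 0; 12/13 5/13 0; 0 0 1]
T6·…·T1 = [19/26 11/13 0; -36/13 -15/13 0; 0 0 1]
det M = 3/2; M⁻¹ = [-10/13 -22/39 0; 24/13 19/39 0; 0 0 1]
M⁻¹ · (29/130, -27/13)ᵀ = (1, -3/5)ᵀ

p = (1, -3/5)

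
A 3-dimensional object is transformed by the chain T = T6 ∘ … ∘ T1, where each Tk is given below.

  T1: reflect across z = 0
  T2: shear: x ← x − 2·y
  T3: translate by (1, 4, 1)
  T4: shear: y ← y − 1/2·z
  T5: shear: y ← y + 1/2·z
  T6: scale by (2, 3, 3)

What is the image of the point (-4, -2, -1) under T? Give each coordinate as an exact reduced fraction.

T1 reflect across z = 0: (-4, -2, -1) → (-4, -2, 1)
T2 shear: x ← x − 2·y: (-4, -2, 1) → (0, -2, 1)
T3 translate by (1, 4, 1): (0, -2, 1) → (1, 2, 2)
T4 shear: y ← y − 1/2·z: (1, 2, 2) → (1, 1, 2)
T5 shear: y ← y + 1/2·z: (1, 1, 2) → (1, 2, 2)
T6 scale by (2, 3, 3): (1, 2, 2) → (2, 6, 6)

T(p) = (2, 6, 6)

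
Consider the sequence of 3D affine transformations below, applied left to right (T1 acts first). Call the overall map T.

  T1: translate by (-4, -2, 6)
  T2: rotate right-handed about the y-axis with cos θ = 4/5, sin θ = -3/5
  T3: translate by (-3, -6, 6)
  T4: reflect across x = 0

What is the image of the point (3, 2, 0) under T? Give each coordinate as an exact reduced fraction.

T1 translate by (-4, -2, 6): (3, 2, 0) → (-1, 0, 6)
T2 rotate right-handed about the y-axis with cos θ = 4/5, sin θ = -3/5: (-1, 0, 6) → (-22/5, 0, 21/5)
T3 translate by (-3, -6, 6): (-22/5, 0, 21/5) → (-37/5, -6, 51/5)
T4 reflect across x = 0: (-37/5, -6, 51/5) → (37/5, -6, 51/5)

T(p) = (37/5, -6, 51/5)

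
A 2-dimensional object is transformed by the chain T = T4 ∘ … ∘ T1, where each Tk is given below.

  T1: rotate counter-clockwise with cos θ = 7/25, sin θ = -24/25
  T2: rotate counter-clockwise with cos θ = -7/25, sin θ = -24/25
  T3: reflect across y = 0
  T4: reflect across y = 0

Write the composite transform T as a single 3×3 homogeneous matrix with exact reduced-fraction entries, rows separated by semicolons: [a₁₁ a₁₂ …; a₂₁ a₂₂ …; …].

T = [-1 0 0; 0 -1 0; 0 0 1]

T1 = [7/25 24/25 0; -24/25 7/25 0; 0 0 1]
T2·T1 = [-1 0 0; 0 -1 0; 0 0 1]
T3·…·T1 = [-1 0 0; 0 1 0; 0 0 1]
T4·…·T1 = [-1 0 0; 0 -1 0; 0 0 1]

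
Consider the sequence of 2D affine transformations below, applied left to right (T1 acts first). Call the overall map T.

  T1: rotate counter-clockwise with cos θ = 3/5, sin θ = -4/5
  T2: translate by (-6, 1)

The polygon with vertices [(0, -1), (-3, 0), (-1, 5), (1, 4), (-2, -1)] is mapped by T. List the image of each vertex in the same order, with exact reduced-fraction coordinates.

image vertices: (-34/5, 2/5), (-39/5, 17/5), (-13/5, 24/5), (-11/5, 13/5), (-8, 2)

T1 rotate counter-clockwise with cos θ = 3/5, sin θ = -4/5: (0, -1) → (-4/5, -3/5); (-3, 0) → (-9/5, 12/5); (-1, 5) → (17/5, 19/5); (1, 4) → (19/5, 8/5); (-2, -1) → (-2, 1)
T2 translate by (-6, 1): (-4/5, -3/5) → (-34/5, 2/5); (-9/5, 12/5) → (-39/5, 17/5); (17/5, 19/5) → (-13/5, 24/5); (19/5, 8/5) → (-11/5, 13/5); (-2, 1) → (-8, 2)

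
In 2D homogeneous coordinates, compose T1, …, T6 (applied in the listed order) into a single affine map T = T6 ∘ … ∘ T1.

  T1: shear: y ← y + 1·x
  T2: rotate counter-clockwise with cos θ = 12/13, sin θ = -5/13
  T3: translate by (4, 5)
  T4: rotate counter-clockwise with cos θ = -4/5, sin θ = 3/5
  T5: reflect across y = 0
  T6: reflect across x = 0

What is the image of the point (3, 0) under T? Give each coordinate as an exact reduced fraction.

T1 shear: y ← y + 1·x: (3, 0) → (3, 3)
T2 rotate counter-clockwise with cos θ = 12/13, sin θ = -5/13: (3, 3) → (51/13, 21/13)
T3 translate by (4, 5): (51/13, 21/13) → (103/13, 86/13)
T4 rotate counter-clockwise with cos θ = -4/5, sin θ = 3/5: (103/13, 86/13) → (-134/13, -7/13)
T5 reflect across y = 0: (-134/13, -7/13) → (-134/13, 7/13)
T6 reflect across x = 0: (-134/13, 7/13) → (134/13, 7/13)

T(p) = (134/13, 7/13)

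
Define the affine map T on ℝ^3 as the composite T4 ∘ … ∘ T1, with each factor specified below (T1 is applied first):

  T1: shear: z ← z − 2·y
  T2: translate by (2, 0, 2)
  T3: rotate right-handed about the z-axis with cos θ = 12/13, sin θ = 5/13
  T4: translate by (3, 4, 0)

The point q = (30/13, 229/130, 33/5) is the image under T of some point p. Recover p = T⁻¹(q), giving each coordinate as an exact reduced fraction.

T1 = [1 0 0 0; 0 1 0 0; 0 -2 1 0; 0 0 0 1]
T2·T1 = [1 0 0 2; 0 1 0 0; 0 -2 1 2; 0 0 0 1]
T3·…·T1 = [12/13 -5/13 0 24/13; 5/13 12/13 0 10/13; 0 -2 1 2; 0 0 0 1]
T4·…·T1 = [12/13 -5/13 0 63/13; 5/13 12/13 0 62/13; 0 -2 1 2; 0 0 0 1]
det M = 1; M⁻¹ = [12/13 5/13 0 -82/13; -5/13 12/13 0 -33/13; -10/13 24/13 1 -92/13; 0 0 0 1]
M⁻¹ · (30/13, 229/130, 33/5)ᵀ = (-7/2, -9/5, 1)ᵀ

p = (-7/2, -9/5, 1)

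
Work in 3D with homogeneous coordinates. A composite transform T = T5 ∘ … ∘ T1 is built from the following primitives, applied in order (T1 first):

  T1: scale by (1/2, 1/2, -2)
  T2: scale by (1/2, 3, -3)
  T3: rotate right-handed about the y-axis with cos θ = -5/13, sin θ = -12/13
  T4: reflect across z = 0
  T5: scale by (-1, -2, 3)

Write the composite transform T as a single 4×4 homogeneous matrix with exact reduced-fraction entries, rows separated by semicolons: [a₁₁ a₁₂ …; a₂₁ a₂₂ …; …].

T1 = [1/2 0 0 0; 0 1/2 0 0; 0 0 -2 0; 0 0 0 1]
T2·T1 = [1/4 0 0 0; 0 3/2 0 0; 0 0 6 0; 0 0 0 1]
T3·…·T1 = [-5/52 0 -72/13 0; 0 3/2 0 0; 3/13 0 -30/13 0; 0 0 0 1]
T4·…·T1 = [-5/52 0 -72/13 0; 0 3/2 0 0; -3/13 0 30/13 0; 0 0 0 1]
T5·…·T1 = [5/52 0 72/13 0; 0 -3 0 0; -9/13 0 90/13 0; 0 0 0 1]

T = [5/52 0 72/13 0; 0 -3 0 0; -9/13 0 90/13 0; 0 0 0 1]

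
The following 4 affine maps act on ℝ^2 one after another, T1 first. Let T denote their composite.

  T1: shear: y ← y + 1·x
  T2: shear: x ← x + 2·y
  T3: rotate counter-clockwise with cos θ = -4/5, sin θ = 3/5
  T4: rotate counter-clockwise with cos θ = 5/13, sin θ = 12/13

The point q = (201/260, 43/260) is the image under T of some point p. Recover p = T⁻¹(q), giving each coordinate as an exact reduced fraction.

p = (-5/4, 3/2)

T1 = [1 0 0; 1 1 0; 0 0 1]
T2·T1 = [3 2 0; 1 1 0; 0 0 1]
T3·…·T1 = [-3 -11/5 0; 1 2/5 0; 0 0 1]
T4·…·T1 = [-27/13 -79/65 0; -31/13 -122/65 0; 0 0 1]
det M = 1; M⁻¹ = [-122/65 79/65 0; 31/13 -27/13 0; 0 0 1]
M⁻¹ · (201/260, 43/260)ᵀ = (-5/4, 3/2)ᵀ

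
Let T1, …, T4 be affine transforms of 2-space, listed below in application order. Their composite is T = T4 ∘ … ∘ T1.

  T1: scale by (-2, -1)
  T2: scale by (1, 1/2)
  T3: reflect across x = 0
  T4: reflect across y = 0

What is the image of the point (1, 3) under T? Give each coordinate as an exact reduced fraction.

T1 scale by (-2, -1): (1, 3) → (-2, -3)
T2 scale by (1, 1/2): (-2, -3) → (-2, -3/2)
T3 reflect across x = 0: (-2, -3/2) → (2, -3/2)
T4 reflect across y = 0: (2, -3/2) → (2, 3/2)

T(p) = (2, 3/2)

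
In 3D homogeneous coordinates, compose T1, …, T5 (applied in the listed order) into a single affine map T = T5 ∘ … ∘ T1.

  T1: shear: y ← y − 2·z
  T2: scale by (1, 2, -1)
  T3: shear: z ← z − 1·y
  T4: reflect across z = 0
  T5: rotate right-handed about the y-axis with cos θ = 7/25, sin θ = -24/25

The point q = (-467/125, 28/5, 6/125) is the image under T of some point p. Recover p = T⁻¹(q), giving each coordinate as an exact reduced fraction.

T1 = [1 0 0 0; 0 1 -2 0; 0 0 1 0; 0 0 0 1]
T2·T1 = [1 0 0 0; 0 2 -4 0; 0 0 -1 0; 0 0 0 1]
T3·…·T1 = [1 0 0 0; 0 2 -4 0; 0 -2 3 0; 0 0 0 1]
T4·…·T1 = [1 0 0 0; 0 2 -4 0; 0 2 -3 0; 0 0 0 1]
T5·…·T1 = [7/25 -48/25 72/25 0; 0 2 -4 0; 24/25 14/25 -21/25 0; 0 0 0 1]
det M = 2; M⁻¹ = [7/25 0 24/25 0; -48/25 -3/2 14/25 0; -24/25 -1 7/25 0; 0 0 0 1]
M⁻¹ · (-467/125, 28/5, 6/125)ᵀ = (-1, -6/5, -2)ᵀ

p = (-1, -6/5, -2)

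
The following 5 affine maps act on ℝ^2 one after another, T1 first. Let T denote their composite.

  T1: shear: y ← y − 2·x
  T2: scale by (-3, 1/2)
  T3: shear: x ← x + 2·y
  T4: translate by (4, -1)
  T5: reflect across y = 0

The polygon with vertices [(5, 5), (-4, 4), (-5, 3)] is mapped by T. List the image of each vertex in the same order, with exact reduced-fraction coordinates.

T1 shear: y ← y − 2·x: (5, 5) → (5, -5); (-4, 4) → (-4, 12); (-5, 3) → (-5, 13)
T2 scale by (-3, 1/2): (5, -5) → (-15, -5/2); (-4, 12) → (12, 6); (-5, 13) → (15, 13/2)
T3 shear: x ← x + 2·y: (-15, -5/2) → (-20, -5/2); (12, 6) → (24, 6); (15, 13/2) → (28, 13/2)
T4 translate by (4, -1): (-20, -5/2) → (-16, -7/2); (24, 6) → (28, 5); (28, 13/2) → (32, 11/2)
T5 reflect across y = 0: (-16, -7/2) → (-16, 7/2); (28, 5) → (28, -5); (32, 11/2) → (32, -11/2)

image vertices: (-16, 7/2), (28, -5), (32, -11/2)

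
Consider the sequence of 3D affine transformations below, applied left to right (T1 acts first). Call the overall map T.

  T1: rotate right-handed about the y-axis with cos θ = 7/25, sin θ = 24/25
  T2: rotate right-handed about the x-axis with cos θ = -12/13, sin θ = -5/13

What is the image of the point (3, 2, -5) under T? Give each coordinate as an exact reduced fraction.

T1 rotate right-handed about the y-axis with cos θ = 7/25, sin θ = 24/25: (3, 2, -5) → (-99/25, 2, -107/25)
T2 rotate right-handed about the x-axis with cos θ = -12/13, sin θ = -5/13: (-99/25, 2, -107/25) → (-99/25, -227/65, 1034/325)

T(p) = (-99/25, -227/65, 1034/325)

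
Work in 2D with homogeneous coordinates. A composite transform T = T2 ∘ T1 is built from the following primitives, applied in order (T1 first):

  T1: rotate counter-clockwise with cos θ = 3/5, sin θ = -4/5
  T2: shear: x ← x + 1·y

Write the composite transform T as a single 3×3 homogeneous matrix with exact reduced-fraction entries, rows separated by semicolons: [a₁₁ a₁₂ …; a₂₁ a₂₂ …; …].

T1 = [3/5 4/5 0; -4/5 3/5 0; 0 0 1]
T2·T1 = [-1/5 7/5 0; -4/5 3/5 0; 0 0 1]

T = [-1/5 7/5 0; -4/5 3/5 0; 0 0 1]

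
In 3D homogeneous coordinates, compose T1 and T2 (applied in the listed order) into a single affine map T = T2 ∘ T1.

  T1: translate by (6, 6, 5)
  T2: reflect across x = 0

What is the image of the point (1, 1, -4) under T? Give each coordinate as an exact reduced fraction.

T1 translate by (6, 6, 5): (1, 1, -4) → (7, 7, 1)
T2 reflect across x = 0: (7, 7, 1) → (-7, 7, 1)

T(p) = (-7, 7, 1)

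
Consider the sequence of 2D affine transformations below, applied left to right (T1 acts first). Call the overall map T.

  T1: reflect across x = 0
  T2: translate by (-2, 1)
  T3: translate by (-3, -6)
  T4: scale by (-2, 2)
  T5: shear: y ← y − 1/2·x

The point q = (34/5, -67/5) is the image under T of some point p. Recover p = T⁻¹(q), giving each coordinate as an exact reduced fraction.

T1 = [-1 0 0; 0 1 0; 0 0 1]
T2·T1 = [-1 0 -2; 0 1 1; 0 0 1]
T3·…·T1 = [-1 0 -5; 0 1 -5; 0 0 1]
T4·…·T1 = [2 0 10; 0 2 -10; 0 0 1]
T5·…·T1 = [2 0 10; -1 2 -15; 0 0 1]
det M = 4; M⁻¹ = [1/2 0 -5; 1/4 1/2 5; 0 0 1]
M⁻¹ · (34/5, -67/5)ᵀ = (-8/5, 0)ᵀ

p = (-8/5, 0)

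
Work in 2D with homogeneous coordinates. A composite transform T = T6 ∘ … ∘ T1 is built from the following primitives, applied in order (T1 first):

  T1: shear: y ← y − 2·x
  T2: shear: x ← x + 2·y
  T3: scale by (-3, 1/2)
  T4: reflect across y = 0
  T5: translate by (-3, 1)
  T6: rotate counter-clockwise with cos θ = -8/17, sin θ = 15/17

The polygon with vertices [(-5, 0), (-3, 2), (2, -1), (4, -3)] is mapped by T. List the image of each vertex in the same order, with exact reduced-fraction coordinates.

image vertices: (444/17, -688/17), (381/17, -606/17), (-441/34, 287/17), (-1011/34, 713/17)

T1 shear: y ← y − 2·x: (-5, 0) → (-5, 10); (-3, 2) → (-3, 8); (2, -1) → (2, -5); (4, -3) → (4, -11)
T2 shear: x ← x + 2·y: (-5, 10) → (15, 10); (-3, 8) → (13, 8); (2, -5) → (-8, -5); (4, -11) → (-18, -11)
T3 scale by (-3, 1/2): (15, 10) → (-45, 5); (13, 8) → (-39, 4); (-8, -5) → (24, -5/2); (-18, -11) → (54, -11/2)
T4 reflect across y = 0: (-45, 5) → (-45, -5); (-39, 4) → (-39, -4); (24, -5/2) → (24, 5/2); (54, -11/2) → (54, 11/2)
T5 translate by (-3, 1): (-45, -5) → (-48, -4); (-39, -4) → (-42, -3); (24, 5/2) → (21, 7/2); (54, 11/2) → (51, 13/2)
T6 rotate counter-clockwise with cos θ = -8/17, sin θ = 15/17: (-48, -4) → (444/17, -688/17); (-42, -3) → (381/17, -606/17); (21, 7/2) → (-441/34, 287/17); (51, 13/2) → (-1011/34, 713/17)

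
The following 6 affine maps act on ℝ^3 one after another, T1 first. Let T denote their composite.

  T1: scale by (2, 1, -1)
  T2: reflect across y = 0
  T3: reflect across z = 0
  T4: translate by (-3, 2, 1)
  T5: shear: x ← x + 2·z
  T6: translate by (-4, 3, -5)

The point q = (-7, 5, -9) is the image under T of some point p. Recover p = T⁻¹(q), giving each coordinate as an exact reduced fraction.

p = (4, 0, -5)

T1 = [2 0 0 0; 0 1 0 0; 0 0 -1 0; 0 0 0 1]
T2·T1 = [2 0 0 0; 0 -1 0 0; 0 0 -1 0; 0 0 0 1]
T3·…·T1 = [2 0 0 0; 0 -1 0 0; 0 0 1 0; 0 0 0 1]
T4·…·T1 = [2 0 0 -3; 0 -1 0 2; 0 0 1 1; 0 0 0 1]
T5·…·T1 = [2 0 2 -1; 0 -1 0 2; 0 0 1 1; 0 0 0 1]
T6·…·T1 = [2 0 2 -5; 0 -1 0 5; 0 0 1 -4; 0 0 0 1]
det M = -2; M⁻¹ = [1/2 0 -1 -3/2; 0 -1 0 5; 0 0 1 4; 0 0 0 1]
M⁻¹ · (-7, 5, -9)ᵀ = (4, 0, -5)ᵀ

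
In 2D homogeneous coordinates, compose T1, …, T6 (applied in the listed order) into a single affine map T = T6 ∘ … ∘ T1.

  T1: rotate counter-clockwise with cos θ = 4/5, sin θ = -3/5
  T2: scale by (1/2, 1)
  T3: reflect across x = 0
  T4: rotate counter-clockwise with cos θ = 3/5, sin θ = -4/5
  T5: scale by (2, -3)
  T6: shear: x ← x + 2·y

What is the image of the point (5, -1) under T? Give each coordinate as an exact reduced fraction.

T1 rotate counter-clockwise with cos θ = 4/5, sin θ = -3/5: (5, -1) → (17/5, -19/5)
T2 scale by (1/2, 1): (17/5, -19/5) → (17/10, -19/5)
T3 reflect across x = 0: (17/10, -19/5) → (-17/10, -19/5)
T4 rotate counter-clockwise with cos θ = 3/5, sin θ = -4/5: (-17/10, -19/5) → (-203/50, -23/25)
T5 scale by (2, -3): (-203/50, -23/25) → (-203/25, 69/25)
T6 shear: x ← x + 2·y: (-203/25, 69/25) → (-13/5, 69/25)

T(p) = (-13/5, 69/25)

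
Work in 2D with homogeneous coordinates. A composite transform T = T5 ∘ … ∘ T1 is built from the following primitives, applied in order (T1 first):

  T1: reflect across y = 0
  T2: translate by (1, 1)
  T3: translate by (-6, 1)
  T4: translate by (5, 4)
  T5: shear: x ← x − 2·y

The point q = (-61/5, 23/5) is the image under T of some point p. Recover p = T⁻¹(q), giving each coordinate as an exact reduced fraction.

p = (-3, 7/5)

T1 = [1 0 0; 0 -1 0; 0 0 1]
T2·T1 = [1 0 1; 0 -1 1; 0 0 1]
T3·…·T1 = [1 0 -5; 0 -1 2; 0 0 1]
T4·…·T1 = [1 0 0; 0 -1 6; 0 0 1]
T5·…·T1 = [1 2 -12; 0 -1 6; 0 0 1]
det M = -1; M⁻¹ = [1 2 0; 0 -1 6; 0 0 1]
M⁻¹ · (-61/5, 23/5)ᵀ = (-3, 7/5)ᵀ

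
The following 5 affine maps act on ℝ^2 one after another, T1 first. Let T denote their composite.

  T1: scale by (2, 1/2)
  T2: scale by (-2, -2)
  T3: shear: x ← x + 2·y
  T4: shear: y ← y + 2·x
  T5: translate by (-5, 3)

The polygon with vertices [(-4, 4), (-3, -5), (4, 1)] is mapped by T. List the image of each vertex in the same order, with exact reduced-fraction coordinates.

image vertices: (3, 15), (17, 52), (-23, -34)

T1 scale by (2, 1/2): (-4, 4) → (-8, 2); (-3, -5) → (-6, -5/2); (4, 1) → (8, 1/2)
T2 scale by (-2, -2): (-8, 2) → (16, -4); (-6, -5/2) → (12, 5); (8, 1/2) → (-16, -1)
T3 shear: x ← x + 2·y: (16, -4) → (8, -4); (12, 5) → (22, 5); (-16, -1) → (-18, -1)
T4 shear: y ← y + 2·x: (8, -4) → (8, 12); (22, 5) → (22, 49); (-18, -1) → (-18, -37)
T5 translate by (-5, 3): (8, 12) → (3, 15); (22, 49) → (17, 52); (-18, -37) → (-23, -34)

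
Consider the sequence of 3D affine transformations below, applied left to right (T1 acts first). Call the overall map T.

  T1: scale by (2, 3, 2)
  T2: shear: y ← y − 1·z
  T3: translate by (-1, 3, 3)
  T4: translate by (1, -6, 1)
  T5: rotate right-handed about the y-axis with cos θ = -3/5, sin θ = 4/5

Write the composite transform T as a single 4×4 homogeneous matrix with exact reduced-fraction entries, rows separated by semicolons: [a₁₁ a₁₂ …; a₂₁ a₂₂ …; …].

T1 = [2 0 0 0; 0 3 0 0; 0 0 2 0; 0 0 0 1]
T2·T1 = [2 0 0 0; 0 3 -2 0; 0 0 2 0; 0 0 0 1]
T3·…·T1 = [2 0 0 -1; 0 3 -2 3; 0 0 2 3; 0 0 0 1]
T4·…·T1 = [2 0 0 0; 0 3 -2 -3; 0 0 2 4; 0 0 0 1]
T5·…·T1 = [-6/5 0 8/5 16/5; 0 3 -2 -3; -8/5 0 -6/5 -12/5; 0 0 0 1]

T = [-6/5 0 8/5 16/5; 0 3 -2 -3; -8/5 0 -6/5 -12/5; 0 0 0 1]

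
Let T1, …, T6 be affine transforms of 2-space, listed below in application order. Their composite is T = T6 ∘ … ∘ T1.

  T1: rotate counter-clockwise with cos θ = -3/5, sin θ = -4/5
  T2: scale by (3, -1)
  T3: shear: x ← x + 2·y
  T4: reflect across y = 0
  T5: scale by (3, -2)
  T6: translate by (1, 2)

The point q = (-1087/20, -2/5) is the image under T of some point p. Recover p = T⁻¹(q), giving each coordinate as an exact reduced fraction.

T1 = [-3/5 4/5 0; -4/5 -3/5 0; 0 0 1]
T2·T1 = [-9/5 12/5 0; 4/5 3/5 0; 0 0 1]
T3·…·T1 = [-1/5 18/5 0; 4/5 3/5 0; 0 0 1]
T4·…·T1 = [-1/5 18/5 0; -4/5 -3/5 0; 0 0 1]
T5·…·T1 = [-3/5 54/5 0; 8/5 6/5 0; 0 0 1]
T6·…·T1 = [-3/5 54/5 1; 8/5 6/5 2; 0 0 1]
det M = -18; M⁻¹ = [-1/15 3/5 -17/15; 4/45 1/30 -7/45; 0 0 1]
M⁻¹ · (-1087/20, -2/5)ᵀ = (9/4, -5)ᵀ

p = (9/4, -5)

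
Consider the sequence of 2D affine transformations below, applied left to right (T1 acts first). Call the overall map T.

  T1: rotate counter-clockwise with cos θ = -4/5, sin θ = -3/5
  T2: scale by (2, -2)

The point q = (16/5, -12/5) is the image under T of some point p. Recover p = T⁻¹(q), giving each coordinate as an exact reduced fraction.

T1 = [-4/5 3/5 0; -3/5 -4/5 0; 0 0 1]
T2·T1 = [-8/5 6/5 0; 6/5 8/5 0; 0 0 1]
det M = -4; M⁻¹ = [-2/5 3/10 0; 3/10 2/5 0; 0 0 1]
M⁻¹ · (16/5, -12/5)ᵀ = (-2, 0)ᵀ

p = (-2, 0)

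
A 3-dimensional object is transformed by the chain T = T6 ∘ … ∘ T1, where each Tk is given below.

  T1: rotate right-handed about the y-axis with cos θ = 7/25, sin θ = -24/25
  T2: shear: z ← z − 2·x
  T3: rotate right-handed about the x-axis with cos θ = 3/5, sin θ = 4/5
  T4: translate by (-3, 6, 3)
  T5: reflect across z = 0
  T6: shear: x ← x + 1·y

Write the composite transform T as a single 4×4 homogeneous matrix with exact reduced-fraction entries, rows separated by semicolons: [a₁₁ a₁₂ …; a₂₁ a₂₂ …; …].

T = [-1/25 3/5 -68/25 3; -8/25 3/5 -44/25 6; -6/25 -4/5 -33/25 -3; 0 0 0 1]

T1 = [7/25 0 -24/25 0; 0 1 0 0; 24/25 0 7/25 0; 0 0 0 1]
T2·T1 = [7/25 0 -24/25 0; 0 1 0 0; 2/5 0 11/5 0; 0 0 0 1]
T3·…·T1 = [7/25 0 -24/25 0; -8/25 3/5 -44/25 0; 6/25 4/5 33/25 0; 0 0 0 1]
T4·…·T1 = [7/25 0 -24/25 -3; -8/25 3/5 -44/25 6; 6/25 4/5 33/25 3; 0 0 0 1]
T5·…·T1 = [7/25 0 -24/25 -3; -8/25 3/5 -44/25 6; -6/25 -4/5 -33/25 -3; 0 0 0 1]
T6·…·T1 = [-1/25 3/5 -68/25 3; -8/25 3/5 -44/25 6; -6/25 -4/5 -33/25 -3; 0 0 0 1]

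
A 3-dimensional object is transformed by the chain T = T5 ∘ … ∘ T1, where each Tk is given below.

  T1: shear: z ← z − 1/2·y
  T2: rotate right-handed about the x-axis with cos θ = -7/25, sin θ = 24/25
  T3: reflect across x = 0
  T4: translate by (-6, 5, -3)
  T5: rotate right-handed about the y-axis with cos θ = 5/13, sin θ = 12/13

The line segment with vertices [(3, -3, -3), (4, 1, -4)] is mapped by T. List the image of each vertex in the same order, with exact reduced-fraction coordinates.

image vertices: (-2763/325, 182/25, 807/130), (-1484/325, 226/25, 1161/130)

T1 shear: z ← z − 1/2·y: (3, -3, -3) → (3, -3, -3/2); (4, 1, -4) → (4, 1, -9/2)
T2 rotate right-handed about the x-axis with cos θ = -7/25, sin θ = 24/25: (3, -3, -3/2) → (3, 57/25, -123/50); (4, 1, -9/2) → (4, 101/25, 111/50)
T3 reflect across x = 0: (3, 57/25, -123/50) → (-3, 57/25, -123/50); (4, 101/25, 111/50) → (-4, 101/25, 111/50)
T4 translate by (-6, 5, -3): (-3, 57/25, -123/50) → (-9, 182/25, -273/50); (-4, 101/25, 111/50) → (-10, 226/25, -39/50)
T5 rotate right-handed about the y-axis with cos θ = 5/13, sin θ = 12/13: (-9, 182/25, -273/50) → (-2763/325, 182/25, 807/130); (-10, 226/25, -39/50) → (-1484/325, 226/25, 1161/130)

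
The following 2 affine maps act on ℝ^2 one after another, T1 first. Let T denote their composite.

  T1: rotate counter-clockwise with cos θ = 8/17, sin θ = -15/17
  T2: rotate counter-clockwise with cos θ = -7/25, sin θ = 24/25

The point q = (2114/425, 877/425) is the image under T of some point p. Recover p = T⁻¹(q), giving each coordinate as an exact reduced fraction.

p = (5, -2)

T1 = [8/17 15/17 0; -15/17 8/17 0; 0 0 1]
T2·T1 = [304/425 -297/425 0; 297/425 304/425 0; 0 0 1]
det M = 1; M⁻¹ = [304/425 297/425 0; -297/425 304/425 0; 0 0 1]
M⁻¹ · (2114/425, 877/425)ᵀ = (5, -2)ᵀ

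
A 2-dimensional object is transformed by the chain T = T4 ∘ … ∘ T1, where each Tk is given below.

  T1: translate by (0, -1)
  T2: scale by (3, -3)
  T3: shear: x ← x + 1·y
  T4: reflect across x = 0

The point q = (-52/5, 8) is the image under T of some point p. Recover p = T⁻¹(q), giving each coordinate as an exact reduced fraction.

T1 = [1 0 0; 0 1 -1; 0 0 1]
T2·T1 = [3 0 0; 0 -3 3; 0 0 1]
T3·…·T1 = [3 -3 3; 0 -3 3; 0 0 1]
T4·…·T1 = [-3 3 -3; 0 -3 3; 0 0 1]
det M = 9; M⁻¹ = [-1/3 -1/3 0; 0 -1/3 1; 0 0 1]
M⁻¹ · (-52/5, 8)ᵀ = (4/5, -5/3)ᵀ

p = (4/5, -5/3)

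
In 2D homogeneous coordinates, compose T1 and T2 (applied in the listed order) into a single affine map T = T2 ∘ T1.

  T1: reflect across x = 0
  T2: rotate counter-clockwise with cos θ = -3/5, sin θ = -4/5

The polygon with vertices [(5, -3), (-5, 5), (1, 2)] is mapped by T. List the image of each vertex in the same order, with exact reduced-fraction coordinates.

image vertices: (3/5, 29/5), (1, -7), (11/5, -2/5)

T1 reflect across x = 0: (5, -3) → (-5, -3); (-5, 5) → (5, 5); (1, 2) → (-1, 2)
T2 rotate counter-clockwise with cos θ = -3/5, sin θ = -4/5: (-5, -3) → (3/5, 29/5); (5, 5) → (1, -7); (-1, 2) → (11/5, -2/5)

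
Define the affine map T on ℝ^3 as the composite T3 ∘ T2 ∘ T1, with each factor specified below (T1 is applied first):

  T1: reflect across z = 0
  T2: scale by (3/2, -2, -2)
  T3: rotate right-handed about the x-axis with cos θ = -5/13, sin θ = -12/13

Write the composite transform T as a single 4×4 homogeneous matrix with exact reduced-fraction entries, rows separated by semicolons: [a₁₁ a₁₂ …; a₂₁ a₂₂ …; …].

T = [3/2 0 0 0; 0 10/13 24/13 0; 0 24/13 -10/13 0; 0 0 0 1]

T1 = [1 0 0 0; 0 1 0 0; 0 0 -1 0; 0 0 0 1]
T2·T1 = [3/2 0 0 0; 0 -2 0 0; 0 0 2 0; 0 0 0 1]
T3·…·T1 = [3/2 0 0 0; 0 10/13 24/13 0; 0 24/13 -10/13 0; 0 0 0 1]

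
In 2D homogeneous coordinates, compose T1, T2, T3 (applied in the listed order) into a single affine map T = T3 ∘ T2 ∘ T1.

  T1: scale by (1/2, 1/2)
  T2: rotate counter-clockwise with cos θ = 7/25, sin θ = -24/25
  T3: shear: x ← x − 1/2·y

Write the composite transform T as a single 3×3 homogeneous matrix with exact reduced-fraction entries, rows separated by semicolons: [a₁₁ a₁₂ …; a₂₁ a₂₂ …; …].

T1 = [1/2 0 0; 0 1/2 0; 0 0 1]
T2·T1 = [7/50 12/25 0; -12/25 7/50 0; 0 0 1]
T3·…·T1 = [19/50 41/100 0; -12/25 7/50 0; 0 0 1]

T = [19/50 41/100 0; -12/25 7/50 0; 0 0 1]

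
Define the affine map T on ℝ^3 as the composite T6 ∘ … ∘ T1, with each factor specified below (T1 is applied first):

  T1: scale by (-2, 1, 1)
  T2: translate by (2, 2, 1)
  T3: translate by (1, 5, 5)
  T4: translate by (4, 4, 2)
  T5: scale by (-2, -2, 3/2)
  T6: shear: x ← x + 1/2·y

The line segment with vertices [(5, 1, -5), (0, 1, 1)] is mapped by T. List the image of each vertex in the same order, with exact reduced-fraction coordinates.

image vertices: (-6, -24, 9/2), (-26, -24, 27/2)

T1 scale by (-2, 1, 1): (5, 1, -5) → (-10, 1, -5); (0, 1, 1) → (0, 1, 1)
T2 translate by (2, 2, 1): (-10, 1, -5) → (-8, 3, -4); (0, 1, 1) → (2, 3, 2)
T3 translate by (1, 5, 5): (-8, 3, -4) → (-7, 8, 1); (2, 3, 2) → (3, 8, 7)
T4 translate by (4, 4, 2): (-7, 8, 1) → (-3, 12, 3); (3, 8, 7) → (7, 12, 9)
T5 scale by (-2, -2, 3/2): (-3, 12, 3) → (6, -24, 9/2); (7, 12, 9) → (-14, -24, 27/2)
T6 shear: x ← x + 1/2·y: (6, -24, 9/2) → (-6, -24, 9/2); (-14, -24, 27/2) → (-26, -24, 27/2)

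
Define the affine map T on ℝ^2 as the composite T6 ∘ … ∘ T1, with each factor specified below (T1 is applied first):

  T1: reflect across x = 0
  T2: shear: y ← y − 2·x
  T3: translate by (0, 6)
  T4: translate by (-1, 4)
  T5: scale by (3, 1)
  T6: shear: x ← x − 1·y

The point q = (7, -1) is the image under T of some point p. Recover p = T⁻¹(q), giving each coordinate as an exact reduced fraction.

T1 = [-1 0 0; 0 1 0; 0 0 1]
T2·T1 = [-1 0 0; 2 1 0; 0 0 1]
T3·…·T1 = [-1 0 0; 2 1 6; 0 0 1]
T4·…·T1 = [-1 0 -1; 2 1 10; 0 0 1]
T5·…·T1 = [-3 0 -3; 2 1 10; 0 0 1]
T6·…·T1 = [-5 -1 -13; 2 1 10; 0 0 1]
det M = -3; M⁻¹ = [-1/3 -1/3 -1; 2/3 5/3 -8; 0 0 1]
M⁻¹ · (7, -1)ᵀ = (-3, -5)ᵀ

p = (-3, -5)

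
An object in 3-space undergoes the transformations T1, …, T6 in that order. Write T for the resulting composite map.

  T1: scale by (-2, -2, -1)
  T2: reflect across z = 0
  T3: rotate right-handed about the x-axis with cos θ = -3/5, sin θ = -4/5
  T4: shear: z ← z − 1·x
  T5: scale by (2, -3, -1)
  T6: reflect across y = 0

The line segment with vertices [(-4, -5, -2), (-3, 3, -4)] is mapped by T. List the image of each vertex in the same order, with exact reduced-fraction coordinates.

image vertices: (16, -114/5, 74/5), (12, 6/5, -6/5)

T1 scale by (-2, -2, -1): (-4, -5, -2) → (8, 10, 2); (-3, 3, -4) → (6, -6, 4)
T2 reflect across z = 0: (8, 10, 2) → (8, 10, -2); (6, -6, 4) → (6, -6, -4)
T3 rotate right-handed about the x-axis with cos θ = -3/5, sin θ = -4/5: (8, 10, -2) → (8, -38/5, -34/5); (6, -6, -4) → (6, 2/5, 36/5)
T4 shear: z ← z − 1·x: (8, -38/5, -34/5) → (8, -38/5, -74/5); (6, 2/5, 36/5) → (6, 2/5, 6/5)
T5 scale by (2, -3, -1): (8, -38/5, -74/5) → (16, 114/5, 74/5); (6, 2/5, 6/5) → (12, -6/5, -6/5)
T6 reflect across y = 0: (16, 114/5, 74/5) → (16, -114/5, 74/5); (12, -6/5, -6/5) → (12, 6/5, -6/5)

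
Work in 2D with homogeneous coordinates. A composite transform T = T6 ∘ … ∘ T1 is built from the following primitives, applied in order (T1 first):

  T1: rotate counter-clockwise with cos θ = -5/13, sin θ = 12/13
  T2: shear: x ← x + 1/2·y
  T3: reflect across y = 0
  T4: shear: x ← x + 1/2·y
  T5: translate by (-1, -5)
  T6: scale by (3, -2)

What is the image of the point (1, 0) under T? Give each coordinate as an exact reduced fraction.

T(p) = (-54/13, 154/13)

T1 rotate counter-clockwise with cos θ = -5/13, sin θ = 12/13: (1, 0) → (-5/13, 12/13)
T2 shear: x ← x + 1/2·y: (-5/13, 12/13) → (1/13, 12/13)
T3 reflect across y = 0: (1/13, 12/13) → (1/13, -12/13)
T4 shear: x ← x + 1/2·y: (1/13, -12/13) → (-5/13, -12/13)
T5 translate by (-1, -5): (-5/13, -12/13) → (-18/13, -77/13)
T6 scale by (3, -2): (-18/13, -77/13) → (-54/13, 154/13)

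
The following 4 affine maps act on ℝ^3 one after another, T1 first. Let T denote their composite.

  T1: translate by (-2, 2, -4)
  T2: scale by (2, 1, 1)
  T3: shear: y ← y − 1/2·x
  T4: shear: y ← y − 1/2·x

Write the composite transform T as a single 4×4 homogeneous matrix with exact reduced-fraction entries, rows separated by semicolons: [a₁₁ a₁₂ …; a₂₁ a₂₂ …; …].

T = [2 0 0 -4; -2 1 0 6; 0 0 1 -4; 0 0 0 1]

T1 = [1 0 0 -2; 0 1 0 2; 0 0 1 -4; 0 0 0 1]
T2·T1 = [2 0 0 -4; 0 1 0 2; 0 0 1 -4; 0 0 0 1]
T3·…·T1 = [2 0 0 -4; -1 1 0 4; 0 0 1 -4; 0 0 0 1]
T4·…·T1 = [2 0 0 -4; -2 1 0 6; 0 0 1 -4; 0 0 0 1]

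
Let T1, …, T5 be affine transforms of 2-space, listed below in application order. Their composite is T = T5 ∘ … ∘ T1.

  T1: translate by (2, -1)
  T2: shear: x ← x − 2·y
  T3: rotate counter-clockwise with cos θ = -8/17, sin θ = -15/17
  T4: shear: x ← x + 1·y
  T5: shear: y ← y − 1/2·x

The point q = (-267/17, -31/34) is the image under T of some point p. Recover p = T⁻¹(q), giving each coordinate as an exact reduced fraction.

T1 = [1 0 2; 0 1 -1; 0 0 1]
T2·T1 = [1 -2 4; 0 1 -1; 0 0 1]
T3·…·T1 = [-8/17 31/17 -47/17; -15/17 22/17 -52/17; 0 0 1]
T4·…·T1 = [-23/17 53/17 -99/17; -15/17 22/17 -52/17; 0 0 1]
T5·…·T1 = [-23/17 53/17 -99/17; -7/34 -9/34 -5/34; 0 0 1]
det M = 1; M⁻¹ = [-9/34 -53/17 -2; 7/34 -23/17 1; 0 0 1]
M⁻¹ · (-267/17, -31/34)ᵀ = (5, -1)ᵀ

p = (5, -1)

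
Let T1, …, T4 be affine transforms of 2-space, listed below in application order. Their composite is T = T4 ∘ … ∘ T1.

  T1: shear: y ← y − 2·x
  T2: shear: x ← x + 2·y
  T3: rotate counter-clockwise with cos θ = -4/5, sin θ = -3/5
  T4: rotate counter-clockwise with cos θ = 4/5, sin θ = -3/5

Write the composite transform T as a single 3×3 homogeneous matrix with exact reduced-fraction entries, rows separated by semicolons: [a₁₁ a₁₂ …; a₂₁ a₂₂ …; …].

T1 = [1 0 0; -2 1 0; 0 0 1]
T2·T1 = [-3 2 0; -2 1 0; 0 0 1]
T3·…·T1 = [6/5 -1 0; 17/5 -2 0; 0 0 1]
T4·…·T1 = [3 -2 0; 2 -1 0; 0 0 1]

T = [3 -2 0; 2 -1 0; 0 0 1]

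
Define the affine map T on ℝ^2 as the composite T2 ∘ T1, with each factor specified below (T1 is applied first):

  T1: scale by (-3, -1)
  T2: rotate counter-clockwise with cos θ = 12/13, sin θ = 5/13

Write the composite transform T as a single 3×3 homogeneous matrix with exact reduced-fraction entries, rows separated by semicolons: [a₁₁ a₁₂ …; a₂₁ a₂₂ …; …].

T = [-36/13 5/13 0; -15/13 -12/13 0; 0 0 1]

T1 = [-3 0 0; 0 -1 0; 0 0 1]
T2·T1 = [-36/13 5/13 0; -15/13 -12/13 0; 0 0 1]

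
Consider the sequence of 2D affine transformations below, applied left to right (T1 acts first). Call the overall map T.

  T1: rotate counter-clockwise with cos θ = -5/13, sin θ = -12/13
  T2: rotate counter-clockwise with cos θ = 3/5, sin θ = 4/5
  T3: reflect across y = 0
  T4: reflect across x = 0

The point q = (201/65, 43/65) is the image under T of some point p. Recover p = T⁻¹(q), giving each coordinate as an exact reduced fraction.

p = (-1, -3)

T1 = [-5/13 12/13 0; -12/13 -5/13 0; 0 0 1]
T2·T1 = [33/65 56/65 0; -56/65 33/65 0; 0 0 1]
T3·…·T1 = [33/65 56/65 0; 56/65 -33/65 0; 0 0 1]
T4·…·T1 = [-33/65 -56/65 0; 56/65 -33/65 0; 0 0 1]
det M = 1; M⁻¹ = [-33/65 56/65 0; -56/65 -33/65 0; 0 0 1]
M⁻¹ · (201/65, 43/65)ᵀ = (-1, -3)ᵀ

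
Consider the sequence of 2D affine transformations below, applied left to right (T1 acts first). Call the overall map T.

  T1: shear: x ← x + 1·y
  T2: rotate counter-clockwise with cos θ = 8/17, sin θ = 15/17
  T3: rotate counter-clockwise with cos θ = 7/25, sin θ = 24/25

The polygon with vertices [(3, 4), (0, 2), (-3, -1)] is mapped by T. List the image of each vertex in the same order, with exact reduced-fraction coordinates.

image vertices: (-3316/425, 863/425), (-1202/425, -14/425), (89/25, -52/25)

T1 shear: x ← x + 1·y: (3, 4) → (7, 4); (0, 2) → (2, 2); (-3, -1) → (-4, -1)
T2 rotate counter-clockwise with cos θ = 8/17, sin θ = 15/17: (7, 4) → (-4/17, 137/17); (2, 2) → (-14/17, 46/17); (-4, -1) → (-1, -4)
T3 rotate counter-clockwise with cos θ = 7/25, sin θ = 24/25: (-4/17, 137/17) → (-3316/425, 863/425); (-14/17, 46/17) → (-1202/425, -14/425); (-1, -4) → (89/25, -52/25)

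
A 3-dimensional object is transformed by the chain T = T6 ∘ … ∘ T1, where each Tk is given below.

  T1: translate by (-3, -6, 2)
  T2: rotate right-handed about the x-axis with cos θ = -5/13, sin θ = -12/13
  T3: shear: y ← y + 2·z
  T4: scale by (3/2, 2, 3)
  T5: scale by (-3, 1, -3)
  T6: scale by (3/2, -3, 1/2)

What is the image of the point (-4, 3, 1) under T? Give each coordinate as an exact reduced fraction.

T1 translate by (-3, -6, 2): (-4, 3, 1) → (-7, -3, 3)
T2 rotate right-handed about the x-axis with cos θ = -5/13, sin θ = -12/13: (-7, -3, 3) → (-7, 51/13, 21/13)
T3 shear: y ← y + 2·z: (-7, 51/13, 21/13) → (-7, 93/13, 21/13)
T4 scale by (3/2, 2, 3): (-7, 93/13, 21/13) → (-21/2, 186/13, 63/13)
T5 scale by (-3, 1, -3): (-21/2, 186/13, 63/13) → (63/2, 186/13, -189/13)
T6 scale by (3/2, -3, 1/2): (63/2, 186/13, -189/13) → (189/4, -558/13, -189/26)

T(p) = (189/4, -558/13, -189/26)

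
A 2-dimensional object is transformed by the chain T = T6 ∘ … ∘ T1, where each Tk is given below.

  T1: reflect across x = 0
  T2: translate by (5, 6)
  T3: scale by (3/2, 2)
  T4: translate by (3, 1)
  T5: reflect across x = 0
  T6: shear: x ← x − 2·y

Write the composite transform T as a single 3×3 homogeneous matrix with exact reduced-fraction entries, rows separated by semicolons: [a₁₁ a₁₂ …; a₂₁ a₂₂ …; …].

T1 = [-1 0 0; 0 1 0; 0 0 1]
T2·T1 = [-1 0 5; 0 1 6; 0 0 1]
T3·…·T1 = [-3/2 0 15/2; 0 2 12; 0 0 1]
T4·…·T1 = [-3/2 0 21/2; 0 2 13; 0 0 1]
T5·…·T1 = [3/2 0 -21/2; 0 2 13; 0 0 1]
T6·…·T1 = [3/2 -4 -73/2; 0 2 13; 0 0 1]

T = [3/2 -4 -73/2; 0 2 13; 0 0 1]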